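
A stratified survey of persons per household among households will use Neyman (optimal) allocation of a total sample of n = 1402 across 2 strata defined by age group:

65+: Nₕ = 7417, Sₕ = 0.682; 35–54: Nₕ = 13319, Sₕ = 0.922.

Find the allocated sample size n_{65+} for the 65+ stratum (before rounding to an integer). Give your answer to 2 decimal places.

409.02

Neyman allocation: nₕ = n·NₕSₕ / Σⱼ NⱼSⱼ.
Σ NⱼSⱼ = 7417·0.682 + 13319·0.922 = 17338.512.
n_{65+} = 1402·7417·0.682 / 17338.512 = 409.02.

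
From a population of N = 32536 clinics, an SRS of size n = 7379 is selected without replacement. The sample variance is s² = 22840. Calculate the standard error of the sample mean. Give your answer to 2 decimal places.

1.55

Under SRS without replacement, Var(ȳ) = (1 − f)·s²/n with f = n/N = 7379/32536 = 0.22679493.
Var(ȳ) = (1 − 0.22679493)·22840/7379 = 0.77320507·3.0952704 = 2.3932787.
SE(ȳ) = √(2.3932787) = 1.55.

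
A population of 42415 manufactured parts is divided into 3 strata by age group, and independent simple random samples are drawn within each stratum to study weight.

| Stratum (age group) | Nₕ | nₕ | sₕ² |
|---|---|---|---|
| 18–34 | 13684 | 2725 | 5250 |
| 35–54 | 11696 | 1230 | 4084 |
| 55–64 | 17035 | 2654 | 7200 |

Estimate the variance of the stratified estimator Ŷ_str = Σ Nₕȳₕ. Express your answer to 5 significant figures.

1.3600 × 10^9

Var(Ŷ_str) = Σₕ Nₕ²(1 − fₕ)sₕ²/nₕ.
18–34: 13684²·(1 − 2725/13684)·5250/2725 = 2.8891946 × 10^8.
35–54: 11696²·(1 − 1230/11696)·4084/1230 = 4.0644212 × 10^8.
55–64: 17035²·(1 − 2654/17035)·7200/2654 = 6.6460377 × 10^8.
Sum = 1.3599654 × 10^9.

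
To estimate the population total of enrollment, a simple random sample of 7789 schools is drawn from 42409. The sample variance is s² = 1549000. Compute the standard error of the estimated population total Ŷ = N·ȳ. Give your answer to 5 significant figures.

Var(Ŷ) = N²·Var(ȳ) = N²·(1 − n/N)·s²/n.
f = 7789/42409 = 0.18366384; Var(ȳ) = 0.81633616·1549000/7789 = 162.34494.
Var(Ŷ) = 42409² · 162.34494 = 2.9198115 × 10^11.
SE(Ŷ) = √(2.9198115 × 10^11) = 540350.

540350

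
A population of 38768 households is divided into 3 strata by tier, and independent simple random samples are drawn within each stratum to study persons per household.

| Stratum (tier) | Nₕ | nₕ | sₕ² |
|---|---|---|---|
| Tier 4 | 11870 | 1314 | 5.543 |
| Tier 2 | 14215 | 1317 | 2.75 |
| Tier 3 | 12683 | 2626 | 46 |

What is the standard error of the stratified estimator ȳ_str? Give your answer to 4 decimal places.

0.0457

Var(ȳ_str) = Σₕ Wₕ²(1 − fₕ)sₕ²/nₕ with Wₕ = Nₕ/N, N = 38768.
Tier 4: Wₕ = 0.30618035; term = 0.30618035²·(1 − 0.11069924)·5.543/1314 = 3.5168417 × 10^-4.
Tier 2: Wₕ = 0.36666839; term = 0.36666839²·(1 − 0.09264861)·2.75/1317 = 2.547237 × 10^-4.
Tier 3: Wₕ = 0.32715126; term = 0.32715126²·(1 − 0.20704881)·46/2626 = 0.0014866432.
Sum = 0.0020930511.
SE = √(0.0020930511) = 0.0457.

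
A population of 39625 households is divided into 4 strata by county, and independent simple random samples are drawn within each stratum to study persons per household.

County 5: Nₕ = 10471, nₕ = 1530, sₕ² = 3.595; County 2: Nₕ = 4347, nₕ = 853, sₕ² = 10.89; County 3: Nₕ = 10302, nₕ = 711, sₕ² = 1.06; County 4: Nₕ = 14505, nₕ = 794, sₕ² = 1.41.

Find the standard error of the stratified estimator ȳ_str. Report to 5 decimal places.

Var(ȳ_str) = Σₕ Wₕ²(1 − fₕ)sₕ²/nₕ with Wₕ = Nₕ/N, N = 39625.
County 5: Wₕ = 0.26425237; term = 0.26425237²·(1 − 0.14611785)·3.595/1530 = 1.4010162 × 10^-4.
County 2: Wₕ = 0.10970347; term = 0.10970347²·(1 − 0.19622728)·10.89/853 = 1.2349599 × 10^-4.
County 3: Wₕ = 0.25998738; term = 0.25998738²·(1 − 0.06901573)·1.06/711 = 9.3817348 × 10^-5.
County 4: Wₕ = 0.36605678; term = 0.36605678²·(1 − 0.05473974)·1.41/794 = 2.2492976 × 10^-4.
Sum = 5.8234472 × 10^-4.
SE = √(5.8234472 × 10^-4) = 0.02413.

0.02413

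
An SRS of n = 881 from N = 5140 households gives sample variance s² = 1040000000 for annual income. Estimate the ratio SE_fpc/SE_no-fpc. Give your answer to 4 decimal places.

f = n/N = 881/5140 = 0.17140078.
SE_no-fpc = √(s²/n) = 1086.4975; SE_fpc = √((1−f)s²/n) = 989.01067.
Ratio = √(1−f) = 0.91027426.

0.9103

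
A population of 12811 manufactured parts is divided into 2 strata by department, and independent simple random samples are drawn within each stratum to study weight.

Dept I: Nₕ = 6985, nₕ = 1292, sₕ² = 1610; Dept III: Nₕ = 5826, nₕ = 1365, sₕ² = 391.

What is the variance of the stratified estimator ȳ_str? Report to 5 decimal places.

0.34729

Var(ȳ_str) = Σₕ Wₕ²(1 − fₕ)sₕ²/nₕ with Wₕ = Nₕ/N, N = 12811.
Dept I: Wₕ = 0.54523456; term = 0.54523456²·(1 − 0.18496779)·1610/1292 = 0.30192905.
Dept III: Wₕ = 0.45476544; term = 0.45476544²·(1 − 0.23429454)·391/1365 = 0.045360804.
Sum = 0.34728985.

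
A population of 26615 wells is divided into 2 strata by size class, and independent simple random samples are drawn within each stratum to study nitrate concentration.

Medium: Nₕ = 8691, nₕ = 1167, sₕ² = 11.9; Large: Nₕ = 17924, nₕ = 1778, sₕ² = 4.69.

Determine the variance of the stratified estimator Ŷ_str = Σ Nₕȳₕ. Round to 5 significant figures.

Var(Ŷ_str) = Σₕ Nₕ²(1 − fₕ)sₕ²/nₕ.
Medium: 8691²·(1 − 1167/8691)·11.9/1167 = 666798.54.
Large: 17924²·(1 − 1778/17924)·4.69/1778 = 763380.34.
Sum = 1.4301789 × 10^6.

1.4302 × 10^6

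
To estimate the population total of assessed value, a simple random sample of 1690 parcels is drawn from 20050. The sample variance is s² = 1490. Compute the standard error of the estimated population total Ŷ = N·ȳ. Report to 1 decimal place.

18015.4

Var(Ŷ) = N²·Var(ȳ) = N²·(1 − n/N)·s²/n.
f = 1690/20050 = 0.08428928; Var(ȳ) = 0.91571072·1490/1690 = 0.80734259.
Var(Ŷ) = 20050² · 0.80734259 = 3.2455374 × 10^8.
SE(Ŷ) = √(3.2455374 × 10^8) = 18015.4.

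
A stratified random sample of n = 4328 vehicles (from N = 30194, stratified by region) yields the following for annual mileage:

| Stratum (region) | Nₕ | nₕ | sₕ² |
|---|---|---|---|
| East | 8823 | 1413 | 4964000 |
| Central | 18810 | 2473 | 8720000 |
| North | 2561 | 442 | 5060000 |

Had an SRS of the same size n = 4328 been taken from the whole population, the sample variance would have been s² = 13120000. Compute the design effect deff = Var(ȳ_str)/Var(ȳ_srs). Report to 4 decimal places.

Var(ȳ_str) = Σ Wₕ²(1−fₕ)sₕ²/nₕ with Wₕ = Nₕ/30194:
  East: (8823/30194)²·(1−1413/8823)·4964000/1413 = 251.93169
  Central: (18810/30194)²·(1−2473/18810)·8720000/2473 = 1188.5355
  North: (2561/30194)²·(1−442/2561)·5060000/442 = 68.143978
  → Var(ȳ_str) = 1508.6112.
Var(ȳ_srs) = (1 − 4328/30194)·13120000/4328 = 2596.8999.
deff = 1508.6112 / 2596.8999 = 0.5809.

0.5809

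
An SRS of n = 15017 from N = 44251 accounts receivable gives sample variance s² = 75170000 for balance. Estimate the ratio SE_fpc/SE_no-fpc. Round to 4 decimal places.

0.8128

f = n/N = 15017/44251 = 0.33935956.
SE_no-fpc = √(s²/n) = 70.750691; SE_fpc = √((1−f)s²/n) = 57.506013.
Ratio = √(1−f) = 0.81279791.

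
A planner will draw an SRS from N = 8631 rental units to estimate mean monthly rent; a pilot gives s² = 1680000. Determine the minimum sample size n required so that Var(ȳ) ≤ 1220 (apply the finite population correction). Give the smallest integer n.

1188

Without fpc, n₀ = s²/D = 1680000/1220 = 1377.0492.
With fpc, (1 − n/N)·s²/n ≤ D requires n ≥ n₀/(1 + n₀/N) = 1377.0492/(1 + 1377.0492/8631) = 1187.5753.
Rounding up, n = 1188.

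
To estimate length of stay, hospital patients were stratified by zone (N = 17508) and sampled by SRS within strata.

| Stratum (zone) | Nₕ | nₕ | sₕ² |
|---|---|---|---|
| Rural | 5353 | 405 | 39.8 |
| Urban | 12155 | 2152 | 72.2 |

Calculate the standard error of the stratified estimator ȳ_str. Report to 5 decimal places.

Var(ȳ_str) = Σₕ Wₕ²(1 − fₕ)sₕ²/nₕ with Wₕ = Nₕ/N, N = 17508.
Rural: Wₕ = 0.30574594; term = 0.30574594²·(1 − 0.07565851)·39.8/405 = 0.008491451.
Urban: Wₕ = 0.69425406; term = 0.69425406²·(1 − 0.17704648)·72.2/2152 = 0.013307825.
Sum = 0.021799276.
SE = √(0.021799276) = 0.14765.

0.14765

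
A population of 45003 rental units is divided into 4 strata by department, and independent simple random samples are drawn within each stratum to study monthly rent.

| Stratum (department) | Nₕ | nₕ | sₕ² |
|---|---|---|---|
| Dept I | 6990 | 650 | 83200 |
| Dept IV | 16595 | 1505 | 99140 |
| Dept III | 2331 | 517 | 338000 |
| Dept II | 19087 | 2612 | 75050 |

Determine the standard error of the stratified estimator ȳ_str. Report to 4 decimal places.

Var(ȳ_str) = Σₕ Wₕ²(1 − fₕ)sₕ²/nₕ with Wₕ = Nₕ/N, N = 45003.
Dept I: Wₕ = 0.15532298; term = 0.15532298²·(1 − 0.09298999)·83200/650 = 2.8008734.
Dept IV: Wₕ = 0.36875319; term = 0.36875319²·(1 − 0.09068997)·99140/1505 = 8.1450917.
Dept III: Wₕ = 0.05179655; term = 0.05179655²·(1 − 0.22179322)·338000/517 = 1.364969.
Dept II: Wₕ = 0.42412728; term = 0.42412728²·(1 − 0.13684707)·75050/2612 = 4.4612616.
Sum = 16.772196.
SE = √(16.772196) = 4.0954.

4.0954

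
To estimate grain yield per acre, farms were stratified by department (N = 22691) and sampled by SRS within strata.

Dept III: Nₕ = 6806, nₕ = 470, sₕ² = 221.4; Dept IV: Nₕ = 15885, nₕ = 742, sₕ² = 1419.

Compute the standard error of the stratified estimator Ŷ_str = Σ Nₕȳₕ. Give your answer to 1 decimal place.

Var(Ŷ_str) = Σₕ Nₕ²(1 − fₕ)sₕ²/nₕ.
Dept III: 6806²·(1 − 470/6806)·221.4/470 = 2.0313599 × 10^7.
Dept IV: 15885²·(1 − 742/15885)·1419/742 = 4.6002097 × 10^8.
Sum = 4.8033457 × 10^8.
SE = √(4.8033457 × 10^8) = 21916.5.

21916.5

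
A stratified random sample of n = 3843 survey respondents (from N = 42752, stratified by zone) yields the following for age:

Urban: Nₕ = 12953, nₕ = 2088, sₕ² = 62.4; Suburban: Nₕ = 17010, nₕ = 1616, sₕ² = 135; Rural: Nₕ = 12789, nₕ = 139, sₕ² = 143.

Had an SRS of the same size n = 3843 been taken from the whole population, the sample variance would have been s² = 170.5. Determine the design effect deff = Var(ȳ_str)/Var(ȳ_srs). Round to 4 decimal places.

Var(ȳ_str) = Σ Wₕ²(1−fₕ)sₕ²/nₕ with Wₕ = Nₕ/42752:
  Urban: (12953/42752)²·(1−2088/12953)·62.4/2088 = 0.0023011309
  Suburban: (17010/42752)²·(1−1616/17010)·135/1616 = 0.011968379
  Rural: (12789/42752)²·(1−139/12789)·143/139 = 0.091061642
  → Var(ȳ_str) = 0.10533115.
Var(ȳ_srs) = (1 − 3843/42752)·170.5/3843 = 0.040378263.
deff = 0.10533115 / 0.040378263 = 2.6086.

2.6086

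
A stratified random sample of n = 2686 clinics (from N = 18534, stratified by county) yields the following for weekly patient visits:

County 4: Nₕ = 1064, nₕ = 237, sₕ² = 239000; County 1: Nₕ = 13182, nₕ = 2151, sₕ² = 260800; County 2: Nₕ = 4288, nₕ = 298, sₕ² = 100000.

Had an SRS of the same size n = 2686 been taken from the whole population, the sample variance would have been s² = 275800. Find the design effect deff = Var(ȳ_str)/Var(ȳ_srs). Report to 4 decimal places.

0.8043

Var(ȳ_str) = Σ Wₕ²(1−fₕ)sₕ²/nₕ with Wₕ = Nₕ/18534:
  County 4: (1064/18534)²·(1−237/1064)·239000/237 = 2.583202
  County 1: (13182/18534)²·(1−2151/13182)·260800/2151 = 51.324538
  County 2: (4288/18534)²·(1−298/4288)·100000/298 = 16.713719
  → Var(ȳ_str) = 70.621459.
Var(ȳ_srs) = (1 − 2686/18534)·275800/2686 = 87.799806.
deff = 70.621459 / 87.799806 = 0.8043.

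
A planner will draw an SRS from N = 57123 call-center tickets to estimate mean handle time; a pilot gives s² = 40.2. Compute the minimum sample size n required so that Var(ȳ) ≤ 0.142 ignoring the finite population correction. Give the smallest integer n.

Without fpc, n₀ = s²/D = 40.2/0.142 = 283.0986.
Rounding up, n = 284.

284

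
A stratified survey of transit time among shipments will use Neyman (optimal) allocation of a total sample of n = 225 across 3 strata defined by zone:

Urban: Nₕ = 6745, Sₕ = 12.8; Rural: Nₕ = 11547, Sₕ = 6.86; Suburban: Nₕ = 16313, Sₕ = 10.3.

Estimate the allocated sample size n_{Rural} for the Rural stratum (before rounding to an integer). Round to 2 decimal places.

53.43

Neyman allocation: nₕ = n·NₕSₕ / Σⱼ NⱼSⱼ.
Σ NⱼSⱼ = 6745·12.8 + 11547·6.86 + 16313·10.3 = 333572.32.
n_{Rural} = 225·11547·6.86 / 333572.32 = 53.43.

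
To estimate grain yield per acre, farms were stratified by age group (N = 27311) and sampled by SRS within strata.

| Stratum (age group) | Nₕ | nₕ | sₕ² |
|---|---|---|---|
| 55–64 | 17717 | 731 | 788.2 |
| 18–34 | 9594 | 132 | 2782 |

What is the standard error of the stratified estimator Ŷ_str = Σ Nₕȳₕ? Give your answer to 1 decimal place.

Var(Ŷ_str) = Σₕ Nₕ²(1 − fₕ)sₕ²/nₕ.
55–64: 17717²·(1 − 731/17717)·788.2/731 = 3.2448928 × 10^8.
18–34: 9594²·(1 − 132/9594)·2782/132 = 1.9132241 × 10^9.
Sum = 2.2377134 × 10^9.
SE = √(2.2377134 × 10^9) = 47304.5.

47304.5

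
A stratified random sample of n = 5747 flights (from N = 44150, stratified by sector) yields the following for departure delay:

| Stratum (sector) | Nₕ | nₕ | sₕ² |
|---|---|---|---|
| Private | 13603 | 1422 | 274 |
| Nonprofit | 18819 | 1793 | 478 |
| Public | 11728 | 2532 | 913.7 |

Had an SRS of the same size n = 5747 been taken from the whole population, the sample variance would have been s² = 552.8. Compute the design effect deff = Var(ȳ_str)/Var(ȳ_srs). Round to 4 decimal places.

Var(ȳ_str) = Σ Wₕ²(1−fₕ)sₕ²/nₕ with Wₕ = Nₕ/44150:
  Private: (13603/44150)²·(1−1422/13603)·274/1422 = 0.016379747
  Nonprofit: (18819/44150)²·(1−1793/18819)·478/1793 = 0.04382232
  Public: (11728/44150)²·(1−2532/11728)·913.7/2532 = 0.019966476
  → Var(ȳ_str) = 0.080168543.
Var(ȳ_srs) = (1 − 5747/44150)·552.8/5747 = 0.083668365.
deff = 0.080168543 / 0.083668365 = 0.9582.

0.9582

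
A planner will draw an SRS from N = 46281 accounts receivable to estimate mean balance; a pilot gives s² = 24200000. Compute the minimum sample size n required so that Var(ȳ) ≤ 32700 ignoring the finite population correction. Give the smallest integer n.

741

Without fpc, n₀ = s²/D = 24200000/32700 = 740.0612.
Rounding up, n = 741.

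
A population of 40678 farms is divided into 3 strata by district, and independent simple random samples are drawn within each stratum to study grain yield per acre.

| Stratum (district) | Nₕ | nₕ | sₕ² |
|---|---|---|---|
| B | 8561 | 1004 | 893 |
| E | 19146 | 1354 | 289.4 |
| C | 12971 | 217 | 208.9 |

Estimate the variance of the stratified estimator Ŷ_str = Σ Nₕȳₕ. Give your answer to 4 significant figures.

2.896 × 10^8

Var(Ŷ_str) = Σₕ Nₕ²(1 − fₕ)sₕ²/nₕ.
B: 8561²·(1 − 1004/8561)·893/1004 = 5.7542889 × 10^7.
E: 19146²·(1 − 1354/19146)·289.4/1354 = 7.2808601 × 10^7.
C: 12971²·(1 − 217/12971)·208.9/217 = 1.5925702 × 10^8.
Sum = 2.8960851 × 10^8.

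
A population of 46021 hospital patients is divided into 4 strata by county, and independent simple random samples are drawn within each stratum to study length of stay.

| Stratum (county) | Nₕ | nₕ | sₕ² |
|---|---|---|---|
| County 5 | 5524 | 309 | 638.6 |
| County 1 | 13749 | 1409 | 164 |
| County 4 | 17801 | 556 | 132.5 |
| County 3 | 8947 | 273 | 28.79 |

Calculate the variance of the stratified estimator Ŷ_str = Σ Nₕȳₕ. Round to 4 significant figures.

Var(Ŷ_str) = Σₕ Nₕ²(1 − fₕ)sₕ²/nₕ.
County 5: 5524²·(1 − 309/5524)·638.6/309 = 5.9535831 × 10^7.
County 1: 13749²·(1 − 1409/13749)·164/1409 = 1.9747818 × 10^7.
County 4: 17801²·(1 − 556/17801)·132.5/556 = 7.3155787 × 10^7.
County 3: 8947²·(1 − 273/8947)·28.79/273 = 8.1841932 × 10^6.
Sum = 1.6062363 × 10^8.

1.606 × 10^8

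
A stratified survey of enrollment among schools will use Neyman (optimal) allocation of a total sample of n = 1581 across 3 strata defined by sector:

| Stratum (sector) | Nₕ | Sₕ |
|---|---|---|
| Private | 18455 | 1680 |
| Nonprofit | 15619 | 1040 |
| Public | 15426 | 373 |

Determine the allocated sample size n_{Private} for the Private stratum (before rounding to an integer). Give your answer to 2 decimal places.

924.83

Neyman allocation: nₕ = n·NₕSₕ / Σⱼ NⱼSⱼ.
Σ NⱼSⱼ = 18455·1680 + 15619·1040 + 15426·373 = 5.3002058 × 10^7.
n_{Private} = 1581·18455·1680 / (5.3002058 × 10^7) = 924.83.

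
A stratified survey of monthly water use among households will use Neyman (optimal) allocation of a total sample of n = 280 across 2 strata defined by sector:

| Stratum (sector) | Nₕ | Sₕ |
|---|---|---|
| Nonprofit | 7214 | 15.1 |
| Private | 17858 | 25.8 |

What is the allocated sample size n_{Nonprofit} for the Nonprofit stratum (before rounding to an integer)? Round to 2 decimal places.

Neyman allocation: nₕ = n·NₕSₕ / Σⱼ NⱼSⱼ.
Σ NⱼSⱼ = 7214·15.1 + 17858·25.8 = 569667.8.
n_{Nonprofit} = 280·7214·15.1 / 569667.8 = 53.54.

53.54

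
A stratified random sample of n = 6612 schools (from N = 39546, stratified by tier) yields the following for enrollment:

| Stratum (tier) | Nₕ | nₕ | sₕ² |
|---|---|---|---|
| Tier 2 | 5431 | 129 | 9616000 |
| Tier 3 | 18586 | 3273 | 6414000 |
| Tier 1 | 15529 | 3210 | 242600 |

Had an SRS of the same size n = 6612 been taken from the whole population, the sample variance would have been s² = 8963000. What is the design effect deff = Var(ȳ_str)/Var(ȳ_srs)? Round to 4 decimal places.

Var(ȳ_str) = Σ Wₕ²(1−fₕ)sₕ²/nₕ with Wₕ = Nₕ/39546:
  Tier 2: (5431/39546)²·(1−129/5431)·9616000/129 = 1372.5215
  Tier 3: (18586/39546)²·(1−3273/18586)·6414000/3273 = 356.63507
  Tier 1: (15529/39546)²·(1−3210/15529)·242600/3210 = 9.244844
  → Var(ȳ_str) = 1738.4014.
Var(ȳ_srs) = (1 − 6612/39546)·8963000/6612 = 1128.9182.
deff = 1738.4014 / 1128.9182 = 1.5399.

1.5399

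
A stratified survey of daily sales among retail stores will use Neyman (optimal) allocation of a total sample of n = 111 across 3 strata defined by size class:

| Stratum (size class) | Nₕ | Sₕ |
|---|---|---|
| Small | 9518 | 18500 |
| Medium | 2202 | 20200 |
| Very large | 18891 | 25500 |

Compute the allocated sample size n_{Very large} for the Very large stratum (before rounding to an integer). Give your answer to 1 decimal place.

Neyman allocation: nₕ = n·NₕSₕ / Σⱼ NⱼSⱼ.
Σ NⱼSⱼ = 9518·18500 + 2202·20200 + 18891·25500 = 7.022839 × 10^8.
n_{Very large} = 111·18891·25500 / (7.022839 × 10^8) = 76.1.

76.1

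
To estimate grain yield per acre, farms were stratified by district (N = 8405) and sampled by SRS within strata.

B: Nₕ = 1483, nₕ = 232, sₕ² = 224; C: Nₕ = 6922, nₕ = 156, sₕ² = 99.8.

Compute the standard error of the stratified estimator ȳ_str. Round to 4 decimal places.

Var(ȳ_str) = Σₕ Wₕ²(1 − fₕ)sₕ²/nₕ with Wₕ = Nₕ/N, N = 8405.
B: Wₕ = 0.17644259; term = 0.17644259²·(1 − 0.15643965)·224/232 = 0.025356135.
C: Wₕ = 0.82355741; term = 0.82355741²·(1 − 0.02253684)·99.8/156 = 0.42412522.
Sum = 0.44948136.
SE = √(0.44948136) = 0.6704.

0.6704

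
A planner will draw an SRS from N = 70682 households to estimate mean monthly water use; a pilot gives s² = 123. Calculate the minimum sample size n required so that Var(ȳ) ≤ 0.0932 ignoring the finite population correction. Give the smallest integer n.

1320

Without fpc, n₀ = s²/D = 123/0.0932 = 1319.7425.
Rounding up, n = 1320.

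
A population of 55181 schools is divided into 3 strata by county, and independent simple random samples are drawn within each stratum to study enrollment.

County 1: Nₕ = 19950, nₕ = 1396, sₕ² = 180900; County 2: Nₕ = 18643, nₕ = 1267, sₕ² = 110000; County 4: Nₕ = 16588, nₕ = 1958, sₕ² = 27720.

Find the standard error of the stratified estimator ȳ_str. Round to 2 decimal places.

Var(ȳ_str) = Σₕ Wₕ²(1 − fₕ)sₕ²/nₕ with Wₕ = Nₕ/N, N = 55181.
County 1: Wₕ = 0.36153749; term = 0.36153749²·(1 − 0.06997494)·180900/1396 = 15.752681.
County 2: Wₕ = 0.33785180; term = 0.33785180²·(1 − 0.06796117)·110000/1267 = 9.236396.
County 4: Wₕ = 0.30061072; term = 0.30061072²·(1 − 0.11803714)·27720/1958 = 1.1283394.
Sum = 26.117416.
SE = √(26.117416) = 5.11.

5.11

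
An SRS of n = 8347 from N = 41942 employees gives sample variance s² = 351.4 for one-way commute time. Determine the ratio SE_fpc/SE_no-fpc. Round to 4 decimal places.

0.8950

f = n/N = 8347/41942 = 0.19901292.
SE_no-fpc = √(s²/n) = 0.20518031; SE_fpc = √((1−f)s²/n) = 0.18363203.
Ratio = √(1−f) = 0.89497881.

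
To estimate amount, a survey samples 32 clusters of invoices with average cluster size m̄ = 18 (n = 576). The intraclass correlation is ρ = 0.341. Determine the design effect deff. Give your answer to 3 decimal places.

deff = 1 + (18 − 1)·0.341 = 1 + 5.797 = 6.797.

6.797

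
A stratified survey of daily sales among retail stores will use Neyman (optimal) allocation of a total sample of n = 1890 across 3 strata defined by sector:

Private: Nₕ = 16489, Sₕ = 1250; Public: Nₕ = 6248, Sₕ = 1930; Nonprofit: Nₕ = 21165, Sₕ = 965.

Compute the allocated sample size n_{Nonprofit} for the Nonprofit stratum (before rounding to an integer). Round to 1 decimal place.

Neyman allocation: nₕ = n·NₕSₕ / Σⱼ NⱼSⱼ.
Σ NⱼSⱼ = 16489·1250 + 6248·1930 + 21165·965 = 5.3094115 × 10^7.
n_{Nonprofit} = 1890·21165·965 / (5.3094115 × 10^7) = 727.0.

727.0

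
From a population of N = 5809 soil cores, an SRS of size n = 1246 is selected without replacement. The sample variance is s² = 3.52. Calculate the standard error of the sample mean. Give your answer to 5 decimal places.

Under SRS without replacement, Var(ȳ) = (1 − f)·s²/n with f = n/N = 1246/5809 = 0.21449475.
Var(ȳ) = (1 − 0.21449475)·3.52/1246 = 0.78550525·0.0028250401 = 0.0022190839.
SE(ȳ) = √(0.0022190839) = 0.04711.

0.04711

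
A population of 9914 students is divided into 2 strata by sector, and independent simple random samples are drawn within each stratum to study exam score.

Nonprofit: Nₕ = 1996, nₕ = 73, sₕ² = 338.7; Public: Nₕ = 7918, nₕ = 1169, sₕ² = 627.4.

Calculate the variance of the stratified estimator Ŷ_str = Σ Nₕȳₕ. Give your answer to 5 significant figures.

4.6489 × 10^7

Var(Ŷ_str) = Σₕ Nₕ²(1 − fₕ)sₕ²/nₕ.
Nonprofit: 1996²·(1 − 73/1996)·338.7/73 = 1.7808698 × 10^7.
Public: 7918²·(1 − 1169/7918)·627.4/1169 = 2.8680382 × 10^7.
Sum = 4.648908 × 10^7.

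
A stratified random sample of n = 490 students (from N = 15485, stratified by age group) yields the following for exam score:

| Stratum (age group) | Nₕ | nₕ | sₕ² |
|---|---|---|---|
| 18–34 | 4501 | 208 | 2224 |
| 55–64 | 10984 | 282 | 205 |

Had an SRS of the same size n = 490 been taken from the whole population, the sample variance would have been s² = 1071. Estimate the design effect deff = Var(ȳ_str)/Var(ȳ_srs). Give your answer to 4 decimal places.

0.5755

Var(ȳ_str) = Σ Wₕ²(1−fₕ)sₕ²/nₕ with Wₕ = Nₕ/15485:
  18–34: (4501/15485)²·(1−208/4501)·2224/208 = 0.86162627
  55–64: (10984/15485)²·(1−282/10984)·205/282 = 0.35637547
  → Var(ȳ_str) = 1.2180017.
Var(ȳ_srs) = (1 − 490/15485)·1071/490 = 2.1165506.
deff = 1.2180017 / 2.1165506 = 0.5755.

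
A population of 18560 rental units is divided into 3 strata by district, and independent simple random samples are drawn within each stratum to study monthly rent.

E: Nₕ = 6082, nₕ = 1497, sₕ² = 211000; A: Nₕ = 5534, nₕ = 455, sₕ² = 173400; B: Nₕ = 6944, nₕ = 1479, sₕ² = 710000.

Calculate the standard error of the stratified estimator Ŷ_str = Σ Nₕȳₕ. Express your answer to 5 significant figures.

Var(Ŷ_str) = Σₕ Nₕ²(1 − fₕ)sₕ²/nₕ.
E: 6082²·(1 − 1497/6082)·211000/1497 = 3.9304874 × 10^9.
A: 5534²·(1 − 455/5534)·173400/455 = 1.0711618 × 10^10.
B: 6944²·(1 − 1479/6944)·710000/1479 = 1.8217553 × 10^10.
Sum = 3.2859658 × 10^10.
SE = √(3.2859658 × 10^10) = 181270.

181270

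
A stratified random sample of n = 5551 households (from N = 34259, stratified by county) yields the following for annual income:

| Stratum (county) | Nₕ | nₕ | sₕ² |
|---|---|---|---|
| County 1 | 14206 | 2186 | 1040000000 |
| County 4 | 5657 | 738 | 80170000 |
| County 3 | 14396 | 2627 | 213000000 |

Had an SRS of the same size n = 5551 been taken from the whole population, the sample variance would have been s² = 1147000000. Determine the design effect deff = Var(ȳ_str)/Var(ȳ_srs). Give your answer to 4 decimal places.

0.4822

Var(ȳ_str) = Σ Wₕ²(1−fₕ)sₕ²/nₕ with Wₕ = Nₕ/34259:
  County 1: (14206/34259)²·(1−2186/14206)·1040000000/2186 = 69216.573
  County 4: (5657/34259)²·(1−738/5657)·80170000/738 = 2575.5451
  County 3: (14396/34259)²·(1−2627/14396)·213000000/2627 = 11704.465
  → Var(ȳ_str) = 83496.583.
Var(ȳ_srs) = (1 − 5551/34259)·1147000000/5551 = 173149.18.
deff = 83496.583 / 173149.18 = 0.4822.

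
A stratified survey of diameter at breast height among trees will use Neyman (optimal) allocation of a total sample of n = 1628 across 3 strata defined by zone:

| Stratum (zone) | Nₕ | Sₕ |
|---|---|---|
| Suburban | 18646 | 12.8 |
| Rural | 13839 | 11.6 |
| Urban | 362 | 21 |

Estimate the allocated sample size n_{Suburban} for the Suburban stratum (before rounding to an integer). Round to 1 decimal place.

Neyman allocation: nₕ = n·NₕSₕ / Σⱼ NⱼSⱼ.
Σ NⱼSⱼ = 18646·12.8 + 13839·11.6 + 362·21 = 406803.2.
n_{Suburban} = 1628·18646·12.8 / 406803.2 = 955.1.

955.1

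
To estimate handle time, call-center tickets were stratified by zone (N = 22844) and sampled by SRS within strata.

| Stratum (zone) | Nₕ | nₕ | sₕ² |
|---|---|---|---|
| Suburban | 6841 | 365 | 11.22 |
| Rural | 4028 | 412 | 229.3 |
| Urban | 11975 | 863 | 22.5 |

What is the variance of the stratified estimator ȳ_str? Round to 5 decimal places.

0.02479

Var(ȳ_str) = Σₕ Wₕ²(1 − fₕ)sₕ²/nₕ with Wₕ = Nₕ/N, N = 22844.
Suburban: Wₕ = 0.29946594; term = 0.29946594²·(1 − 0.05335477)·11.22/365 = 0.0026096491.
Rural: Wₕ = 0.17632639; term = 0.17632639²·(1 − 0.10228401)·229.3/412 = 0.015533897.
Urban: Wₕ = 0.52420767; term = 0.52420767²·(1 − 0.07206681)·22.5/863 = 0.0066480637.
Sum = 0.02479161.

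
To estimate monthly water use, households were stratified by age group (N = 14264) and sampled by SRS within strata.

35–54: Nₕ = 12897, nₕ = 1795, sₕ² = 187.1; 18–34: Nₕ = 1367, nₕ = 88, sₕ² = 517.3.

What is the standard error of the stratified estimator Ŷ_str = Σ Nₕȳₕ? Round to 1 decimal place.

5020.2

Var(Ŷ_str) = Σₕ Nₕ²(1 − fₕ)sₕ²/nₕ.
35–54: 12897²·(1 − 1795/12897)·187.1/1795 = 1.4924482 × 10^7.
18–34: 1367²·(1 − 88/1367)·517.3/88 = 1.0277769 × 10^7.
Sum = 2.5202251 × 10^7.
SE = √(2.5202251 × 10^7) = 5020.2.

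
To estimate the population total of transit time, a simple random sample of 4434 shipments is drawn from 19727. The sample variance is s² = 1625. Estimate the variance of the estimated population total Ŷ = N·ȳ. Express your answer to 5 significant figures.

1.1056 × 10^8

Var(Ŷ) = N²·Var(ȳ) = N²·(1 − n/N)·s²/n.
f = 4434/19727 = 0.22476808; Var(ȳ) = 0.77523192·1625/4434 = 0.28411183.
Var(Ŷ) = 19727² · 0.28411183 = 1.1056341 × 10^8.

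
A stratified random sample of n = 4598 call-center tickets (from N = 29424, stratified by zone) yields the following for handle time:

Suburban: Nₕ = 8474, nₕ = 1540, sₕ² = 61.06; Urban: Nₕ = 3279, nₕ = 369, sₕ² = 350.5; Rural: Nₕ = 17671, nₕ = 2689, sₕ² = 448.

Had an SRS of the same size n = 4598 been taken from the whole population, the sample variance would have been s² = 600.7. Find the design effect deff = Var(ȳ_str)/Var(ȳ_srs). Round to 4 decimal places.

0.5816

Var(ȳ_str) = Σ Wₕ²(1−fₕ)sₕ²/nₕ with Wₕ = Nₕ/29424:
  Suburban: (8474/29424)²·(1−1540/8474)·61.06/1540 = 0.0026909458
  Urban: (3279/29424)²·(1−369/3279)·350.5/369 = 0.010468697
  Rural: (17671/29424)²·(1−2689/17671)·448/2689 = 0.050946542
  → Var(ȳ_str) = 0.064106185.
Var(ȳ_srs) = (1 − 4598/29424)·600.7/4598 = 0.11022845.
deff = 0.064106185 / 0.11022845 = 0.5816.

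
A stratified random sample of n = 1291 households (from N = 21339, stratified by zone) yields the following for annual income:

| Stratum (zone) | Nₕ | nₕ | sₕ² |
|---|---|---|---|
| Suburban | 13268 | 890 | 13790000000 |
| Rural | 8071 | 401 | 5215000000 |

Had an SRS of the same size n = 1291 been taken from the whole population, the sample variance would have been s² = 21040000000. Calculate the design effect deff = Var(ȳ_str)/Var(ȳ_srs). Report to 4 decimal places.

Var(ȳ_str) = Σ Wₕ²(1−fₕ)sₕ²/nₕ with Wₕ = Nₕ/21339:
  Suburban: (13268/21339)²·(1−890/13268)·13790000000/890 = 5.5883304 × 10^6
  Rural: (8071/21339)²·(1−401/8071)·5215000000/401 = 1.7680092 × 10^6
  → Var(ȳ_str) = 7.3563396 × 10^6.
Var(ȳ_srs) = (1 − 1291/21339)·21040000000/1291 = 1.5311456 × 10^7.
deff = (7.3563396 × 10^6) / (1.5311456 × 10^7) = 0.4804.

0.4804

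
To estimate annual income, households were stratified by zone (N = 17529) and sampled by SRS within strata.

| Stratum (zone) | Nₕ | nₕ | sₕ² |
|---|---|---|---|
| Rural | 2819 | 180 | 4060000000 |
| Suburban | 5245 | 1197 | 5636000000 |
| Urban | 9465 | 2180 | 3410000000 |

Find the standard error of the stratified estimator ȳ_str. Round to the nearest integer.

Var(ȳ_str) = Σₕ Wₕ²(1 − fₕ)sₕ²/nₕ with Wₕ = Nₕ/N, N = 17529.
Rural: Wₕ = 0.16081921; term = 0.16081921²·(1 − 0.06385243)·4060000000/180 = 546101.93.
Suburban: Wₕ = 0.29921844; term = 0.29921844²·(1 − 0.22821735)·5636000000/1197 = 325348.3.
Urban: Wₕ = 0.53996235; term = 0.53996235²·(1 − 0.23032224)·3410000000/2180 = 351021.55.
Sum = 1.2224718 × 10^6.
SE = √(1.2224718 × 10^6) = 1106.

1106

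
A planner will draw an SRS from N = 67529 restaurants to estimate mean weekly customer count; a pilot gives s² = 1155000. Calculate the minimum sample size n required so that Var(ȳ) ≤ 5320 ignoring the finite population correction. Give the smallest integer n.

218

Without fpc, n₀ = s²/D = 1155000/5320 = 217.1053.
Rounding up, n = 218.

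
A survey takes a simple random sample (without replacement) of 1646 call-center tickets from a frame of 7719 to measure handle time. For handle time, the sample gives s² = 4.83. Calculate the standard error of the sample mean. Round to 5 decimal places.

Under SRS without replacement, Var(ȳ) = (1 − f)·s²/n with f = n/N = 1646/7719 = 0.21324006.
Var(ȳ) = (1 − 0.21324006)·4.83/1646 = 0.78675994·0.0029343864 = 0.0023086577.
SE(ȳ) = √(0.0023086577) = 0.04805.

0.04805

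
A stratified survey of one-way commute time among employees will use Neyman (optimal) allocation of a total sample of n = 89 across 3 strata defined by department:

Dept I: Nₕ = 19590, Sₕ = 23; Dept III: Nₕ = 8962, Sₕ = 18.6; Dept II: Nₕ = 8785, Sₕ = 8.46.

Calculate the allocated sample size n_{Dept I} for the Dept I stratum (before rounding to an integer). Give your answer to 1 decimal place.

58.0

Neyman allocation: nₕ = n·NₕSₕ / Σⱼ NⱼSⱼ.
Σ NⱼSⱼ = 19590·23 + 8962·18.6 + 8785·8.46 = 691584.3.
n_{Dept I} = 89·19590·23 / 691584.3 = 58.0.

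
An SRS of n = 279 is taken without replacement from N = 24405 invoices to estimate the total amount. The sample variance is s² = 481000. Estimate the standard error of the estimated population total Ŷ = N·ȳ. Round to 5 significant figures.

Var(Ŷ) = N²·Var(ȳ) = N²·(1 − n/N)·s²/n.
f = 279/24405 = 0.01143208; Var(ȳ) = 0.98856792·481000/279 = 1704.3053.
Var(Ŷ) = 24405² · 1704.3053 = 1.0150911 × 10^12.
SE(Ŷ) = √(1.0150911 × 10^12) = 1.0075 × 10^6.

1.0075 × 10^6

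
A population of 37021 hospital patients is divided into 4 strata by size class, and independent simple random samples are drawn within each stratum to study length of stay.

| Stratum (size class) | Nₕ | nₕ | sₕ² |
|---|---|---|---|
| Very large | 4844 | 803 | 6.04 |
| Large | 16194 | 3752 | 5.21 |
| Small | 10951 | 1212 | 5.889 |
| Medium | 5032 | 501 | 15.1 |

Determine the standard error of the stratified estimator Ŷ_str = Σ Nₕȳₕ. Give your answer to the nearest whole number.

Var(Ŷ_str) = Σₕ Nₕ²(1 − fₕ)sₕ²/nₕ.
Very large: 4844²·(1 − 803/4844)·6.04/803 = 147236.12.
Large: 16194²·(1 − 3752/16194)·5.21/3752 = 279781.65.
Small: 10951²·(1 − 1212/10951)·5.889/1212 = 518211.54.
Medium: 5032²·(1 − 501/5032)·15.1/501 = 687185.39.
Sum = 1.6324147 × 10^6.
SE = √(1.6324147 × 10^6) = 1278.

1278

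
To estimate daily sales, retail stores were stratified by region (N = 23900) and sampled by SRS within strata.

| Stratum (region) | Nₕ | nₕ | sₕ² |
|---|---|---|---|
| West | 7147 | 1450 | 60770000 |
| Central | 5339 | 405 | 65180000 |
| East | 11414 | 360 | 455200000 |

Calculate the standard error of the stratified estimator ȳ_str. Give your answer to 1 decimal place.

Var(ȳ_str) = Σₕ Wₕ²(1 − fₕ)sₕ²/nₕ with Wₕ = Nₕ/N, N = 23900.
West: Wₕ = 0.29903766; term = 0.29903766²·(1 − 0.20288233)·60770000/1450 = 2987.4142.
Central: Wₕ = 0.22338912; term = 0.22338912²·(1 − 0.07585690)·65180000/405 = 7422.0281.
East: Wₕ = 0.47757322; term = 0.47757322²·(1 − 0.03154021)·455200000/360 = 279293.79.
Sum = 289703.23.
SE = √(289703.23) = 538.2.

538.2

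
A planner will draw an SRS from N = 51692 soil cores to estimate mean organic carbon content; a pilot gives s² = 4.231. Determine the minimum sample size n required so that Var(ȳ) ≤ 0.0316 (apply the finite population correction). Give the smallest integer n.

Without fpc, n₀ = s²/D = 4.231/0.0316 = 133.8924.
With fpc, (1 − n/N)·s²/n ≤ D requires n ≥ n₀/(1 + n₀/N) = 133.8924/(1 + 133.8924/51692) = 133.5465.
Rounding up, n = 134.

134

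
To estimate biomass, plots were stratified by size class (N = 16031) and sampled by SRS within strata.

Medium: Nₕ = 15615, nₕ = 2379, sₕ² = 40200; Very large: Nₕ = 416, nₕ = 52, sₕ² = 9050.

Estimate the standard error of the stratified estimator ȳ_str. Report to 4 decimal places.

3.7003

Var(ȳ_str) = Σₕ Wₕ²(1 − fₕ)sₕ²/nₕ with Wₕ = Nₕ/N, N = 16031.
Medium: Wₕ = 0.97405028; term = 0.97405028²·(1 − 0.15235351)·40200/2379 = 13.589677.
Very large: Wₕ = 0.02594972; term = 0.02594972²·(1 − 0.12500000)·9050/52 = 0.102546.
Sum = 13.692223.
SE = √(13.692223) = 3.7003.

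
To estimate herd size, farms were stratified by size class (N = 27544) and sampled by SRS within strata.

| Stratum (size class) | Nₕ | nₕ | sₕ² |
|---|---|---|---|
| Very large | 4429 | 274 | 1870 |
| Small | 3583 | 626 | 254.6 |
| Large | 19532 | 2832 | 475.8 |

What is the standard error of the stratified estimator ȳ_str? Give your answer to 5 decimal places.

0.49341

Var(ȳ_str) = Σₕ Wₕ²(1 − fₕ)sₕ²/nₕ with Wₕ = Nₕ/N, N = 27544.
Very large: Wₕ = 0.16079727; term = 0.16079727²·(1 − 0.06186498)·1870/274 = 0.16554411.
Small: Wₕ = 0.13008278; term = 0.13008278²·(1 − 0.17471393)·254.6/626 = 0.0056797364.
Large: Wₕ = 0.70911995; term = 0.70911995²·(1 − 0.14499283)·475.8/2832 = 0.072233782.
Sum = 0.24345763.
SE = √(0.24345763) = 0.49341.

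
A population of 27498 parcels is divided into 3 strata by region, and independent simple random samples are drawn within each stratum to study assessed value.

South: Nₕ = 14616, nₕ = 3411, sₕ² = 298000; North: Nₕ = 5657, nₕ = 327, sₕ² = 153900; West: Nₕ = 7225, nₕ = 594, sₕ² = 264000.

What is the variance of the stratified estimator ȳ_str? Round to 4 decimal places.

65.8495

Var(ȳ_str) = Σₕ Wₕ²(1 − fₕ)sₕ²/nₕ with Wₕ = Nₕ/N, N = 27498.
South: Wₕ = 0.53152957; term = 0.53152957²·(1 − 0.23337438)·298000/3411 = 18.922248.
North: Wₕ = 0.20572405; term = 0.20572405²·(1 − 0.05780449)·153900/327 = 18.767311.
West: Wₕ = 0.26274638; term = 0.26274638²·(1 − 0.08221453)·264000/594 = 28.159967.
Sum = 65.849526.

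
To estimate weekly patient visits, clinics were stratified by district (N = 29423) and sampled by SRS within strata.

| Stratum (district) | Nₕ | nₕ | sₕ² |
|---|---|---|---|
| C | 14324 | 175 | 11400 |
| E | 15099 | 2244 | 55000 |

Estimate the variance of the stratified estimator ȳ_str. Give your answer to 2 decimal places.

20.75

Var(ȳ_str) = Σₕ Wₕ²(1 − fₕ)sₕ²/nₕ with Wₕ = Nₕ/N, N = 29423.
C: Wₕ = 0.48683003; term = 0.48683003²·(1 − 0.01221726)·11400/175 = 15.250461.
E: Wₕ = 0.51316997; term = 0.51316997²·(1 − 0.14861911)·55000/2244 = 5.4952341.
Sum = 20.745695.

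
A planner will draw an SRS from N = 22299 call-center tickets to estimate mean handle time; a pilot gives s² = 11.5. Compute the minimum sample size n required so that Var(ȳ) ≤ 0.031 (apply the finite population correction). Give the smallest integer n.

Without fpc, n₀ = s²/D = 11.5/0.031 = 370.9677.
With fpc, (1 − n/N)·s²/n ≤ D requires n ≥ n₀/(1 + n₀/N) = 370.9677/(1 + 370.9677/22299) = 364.8972.
Rounding up, n = 365.

365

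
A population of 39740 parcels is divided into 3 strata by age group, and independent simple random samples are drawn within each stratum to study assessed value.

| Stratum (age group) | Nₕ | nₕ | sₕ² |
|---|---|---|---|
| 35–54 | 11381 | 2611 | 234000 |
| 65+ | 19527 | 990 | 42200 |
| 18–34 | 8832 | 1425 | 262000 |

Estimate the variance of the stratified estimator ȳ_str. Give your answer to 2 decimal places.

23.05

Var(ȳ_str) = Σₕ Wₕ²(1 − fₕ)sₕ²/nₕ with Wₕ = Nₕ/N, N = 39740.
35–54: Wₕ = 0.28638651; term = 0.28638651²·(1 − 0.22941745)·234000/2611 = 5.6641308.
65+: Wₕ = 0.49136890; term = 0.49136890²·(1 − 0.05069903)·42200/990 = 9.7700437.
18–34: Wₕ = 0.22224459; term = 0.22224459²·(1 − 0.16134511)·262000/1425 = 7.6160907.
Sum = 23.050265.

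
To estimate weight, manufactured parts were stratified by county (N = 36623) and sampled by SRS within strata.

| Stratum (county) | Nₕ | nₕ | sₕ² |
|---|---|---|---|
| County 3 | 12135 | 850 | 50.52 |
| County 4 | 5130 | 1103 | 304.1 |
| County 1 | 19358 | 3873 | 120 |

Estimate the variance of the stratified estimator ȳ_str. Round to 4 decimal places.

Var(ȳ_str) = Σₕ Wₕ²(1 − fₕ)sₕ²/nₕ with Wₕ = Nₕ/N, N = 36623.
County 3: Wₕ = 0.33134915; term = 0.33134915²·(1 − 0.07004532)·50.52/850 = 0.0060684521.
County 4: Wₕ = 0.14007591; term = 0.14007591²·(1 − 0.21500975)·304.1/1103 = 0.0042465092.
County 1: Wₕ = 0.52857494; term = 0.52857494²·(1 − 0.20007232)·120/3873 = 0.0069246465.
Sum = 0.017239608.

0.0172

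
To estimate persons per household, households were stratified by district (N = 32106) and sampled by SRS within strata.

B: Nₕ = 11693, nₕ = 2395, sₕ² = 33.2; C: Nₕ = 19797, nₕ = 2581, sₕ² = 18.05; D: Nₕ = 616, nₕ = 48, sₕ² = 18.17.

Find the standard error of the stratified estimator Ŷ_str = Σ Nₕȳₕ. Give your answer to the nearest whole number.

Var(Ŷ_str) = Σₕ Nₕ²(1 − fₕ)sₕ²/nₕ.
B: 11693²·(1 − 2395/11693)·33.2/2395 = 1.5071208 × 10^6.
C: 19797²·(1 − 2581/19797)·18.05/2581 = 2.3835312 × 10^6.
D: 616²·(1 − 48/616)·18.17/48 = 132447.19.
Sum = 4.0230992 × 10^6.
SE = √(4.0230992 × 10^6) = 2006.

2006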